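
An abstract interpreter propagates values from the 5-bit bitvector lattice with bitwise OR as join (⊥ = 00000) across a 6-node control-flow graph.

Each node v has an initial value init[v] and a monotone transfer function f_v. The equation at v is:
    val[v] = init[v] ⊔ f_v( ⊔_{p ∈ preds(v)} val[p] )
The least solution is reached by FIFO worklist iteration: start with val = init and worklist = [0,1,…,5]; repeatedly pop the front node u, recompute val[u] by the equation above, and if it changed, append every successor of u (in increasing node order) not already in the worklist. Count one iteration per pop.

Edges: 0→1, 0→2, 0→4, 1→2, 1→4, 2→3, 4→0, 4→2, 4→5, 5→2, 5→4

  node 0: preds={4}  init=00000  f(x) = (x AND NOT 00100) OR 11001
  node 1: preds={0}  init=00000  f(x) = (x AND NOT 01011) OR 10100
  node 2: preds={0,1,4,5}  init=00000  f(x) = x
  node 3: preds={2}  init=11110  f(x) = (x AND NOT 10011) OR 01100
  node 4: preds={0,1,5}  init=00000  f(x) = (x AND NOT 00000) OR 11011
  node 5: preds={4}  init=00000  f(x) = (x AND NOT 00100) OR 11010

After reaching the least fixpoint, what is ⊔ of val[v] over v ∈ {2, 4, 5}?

11111

Trace (11 dequeues):
  [1] u=0 | in 00000 | out 11001 | prev 00000 | push {}
  [2] u=1 | in 11001 | out 10100 | prev 00000 | push {}
  [3] u=2 | in 11101 | out 11101 | prev 00000 | push {}
  [4] u=3 | in 11101 | out 11110 | ==
  [5] u=4 | in 11101 | out 11111 | prev 00000 | push {0,2}
  [6] u=5 | in 11111 | out 11011 | prev 00000 | push {4}
  [7] u=0 | in 11111 | out 11011 | prev 11001 | push {1}
  [8] u=2 | in 11111 | out 11111 | prev 11101 | push {3}
  [9] u=4 | in 11111 | out 11111 | ==
  [10] u=1 | in 11011 | out 10100 | ==
  [11] u=3 | in 11111 | out 11110 | ==

Converged values:
  [0] 11011
  [1] 10100
  [2] 11111
  [3] 11110
  [4] 11111
  [5] 11011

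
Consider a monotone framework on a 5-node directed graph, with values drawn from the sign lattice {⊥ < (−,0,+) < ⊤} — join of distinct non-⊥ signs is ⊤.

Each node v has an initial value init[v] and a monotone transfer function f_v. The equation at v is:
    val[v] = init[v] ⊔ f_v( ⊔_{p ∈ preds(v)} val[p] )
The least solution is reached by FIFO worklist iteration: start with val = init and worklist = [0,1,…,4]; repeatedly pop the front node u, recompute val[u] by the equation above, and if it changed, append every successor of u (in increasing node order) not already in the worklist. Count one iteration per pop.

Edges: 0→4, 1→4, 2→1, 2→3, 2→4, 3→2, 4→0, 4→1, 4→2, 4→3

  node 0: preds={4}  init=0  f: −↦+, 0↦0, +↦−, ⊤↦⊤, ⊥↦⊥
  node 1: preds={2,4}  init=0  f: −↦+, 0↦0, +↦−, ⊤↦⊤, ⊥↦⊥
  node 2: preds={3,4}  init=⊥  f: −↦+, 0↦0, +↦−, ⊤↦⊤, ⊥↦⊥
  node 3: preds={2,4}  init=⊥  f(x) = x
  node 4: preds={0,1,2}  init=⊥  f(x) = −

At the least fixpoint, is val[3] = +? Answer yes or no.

no

Worklist (15 pops):
  #1 pop 0: in=⊥ → 0 (no change)
  #2 pop 1: in=⊥ → 0 (no change)
  #3 pop 2: in=⊥ → ⊥ (no change)
  #4 pop 3: in=⊥ → ⊥ (no change)
  #5 pop 4: in=0 → − (was ⊥); enqueue [0,1,2,3]
  #6 pop 0: in=− → ⊤ (was 0); enqueue [4]
  #7 pop 1: in=− → ⊤ (was 0); enqueue []
  #8 pop 2: in=− → + (was ⊥); enqueue [1]
  #9 pop 3: in=⊤ → ⊤ (was ⊥); enqueue [2]
  #10 pop 4: in=⊤ → − (no change)
  #11 pop 1: in=⊤ → ⊤ (no change)
  #12 pop 2: in=⊤ → ⊤ (was +); enqueue [1,3,4]
  #13 pop 1: in=⊤ → ⊤ (no change)
  #14 pop 3: in=⊤ → ⊤ (no change)
  #15 pop 4: in=⊤ → − (no change)

Fixpoint:
  val[0] = ⊤
  val[1] = ⊤
  val[2] = ⊤
  val[3] = ⊤
  val[4] = −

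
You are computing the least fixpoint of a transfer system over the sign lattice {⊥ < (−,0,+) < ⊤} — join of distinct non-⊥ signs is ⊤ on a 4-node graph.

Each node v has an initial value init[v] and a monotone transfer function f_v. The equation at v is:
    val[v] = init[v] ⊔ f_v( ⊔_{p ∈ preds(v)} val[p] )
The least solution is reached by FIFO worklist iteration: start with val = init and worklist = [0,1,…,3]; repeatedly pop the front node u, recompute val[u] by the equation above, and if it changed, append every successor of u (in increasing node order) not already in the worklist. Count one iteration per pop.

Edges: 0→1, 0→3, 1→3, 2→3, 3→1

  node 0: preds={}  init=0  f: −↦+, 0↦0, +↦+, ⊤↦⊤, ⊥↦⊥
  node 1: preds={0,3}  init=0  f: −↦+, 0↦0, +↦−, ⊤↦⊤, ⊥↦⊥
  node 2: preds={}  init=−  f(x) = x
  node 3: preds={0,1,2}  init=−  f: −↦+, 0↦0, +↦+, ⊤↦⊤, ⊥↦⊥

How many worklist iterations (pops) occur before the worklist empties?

5

Trace (5 dequeues):
  [1] u=0 | in ⊥ | out 0 | ==
  [2] u=1 | in ⊤ | out ⊤ | prev 0 | push {}
  [3] u=2 | in ⊥ | out − | ==
  [4] u=3 | in ⊤ | out ⊤ | prev − | push {1}
  [5] u=1 | in ⊤ | out ⊤ | ==

Converged values:
  [0] 0
  [1] ⊤
  [2] −
  [3] ⊤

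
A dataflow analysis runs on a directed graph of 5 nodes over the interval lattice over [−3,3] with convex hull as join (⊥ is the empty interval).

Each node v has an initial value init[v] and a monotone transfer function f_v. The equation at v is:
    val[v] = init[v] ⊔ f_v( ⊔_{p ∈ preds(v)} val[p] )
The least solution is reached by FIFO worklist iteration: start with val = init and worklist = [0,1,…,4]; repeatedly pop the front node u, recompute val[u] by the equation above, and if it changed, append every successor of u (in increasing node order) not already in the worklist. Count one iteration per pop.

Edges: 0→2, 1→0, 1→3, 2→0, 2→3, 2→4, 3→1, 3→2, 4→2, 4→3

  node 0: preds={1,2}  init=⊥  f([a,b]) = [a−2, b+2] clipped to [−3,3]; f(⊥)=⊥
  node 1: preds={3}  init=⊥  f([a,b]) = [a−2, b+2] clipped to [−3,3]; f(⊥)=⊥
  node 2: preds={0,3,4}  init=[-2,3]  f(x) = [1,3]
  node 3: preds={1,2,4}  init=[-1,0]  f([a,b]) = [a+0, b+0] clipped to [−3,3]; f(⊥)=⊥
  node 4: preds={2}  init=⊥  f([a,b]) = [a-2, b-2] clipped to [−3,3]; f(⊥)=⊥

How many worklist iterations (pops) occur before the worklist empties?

10

Iteration log — 10 steps:
  step 1. node 0  ⊔preds=[-2,3]  new=[-3,3]  old=⊥  +wl: 
  step 2. node 1  ⊔preds=[-1,0]  new=[-3,2]  old=⊥  +wl: 0
  step 3. node 2  ⊔preds=[-3,3]  new=[-2,3]  stable
  step 4. node 3  ⊔preds=[-3,3]  new=[-3,3]  old=[-1,0]  +wl: 1,2
  step 5. node 4  ⊔preds=[-2,3]  new=[-3,1]  old=⊥  +wl: 3
  step 6. node 0  ⊔preds=[-3,3]  new=[-3,3]  stable
  step 7. node 1  ⊔preds=[-3,3]  new=[-3,3]  old=[-3,2]  +wl: 0
  step 8. node 2  ⊔preds=[-3,3]  new=[-2,3]  stable
  step 9. node 3  ⊔preds=[-3,3]  new=[-3,3]  stable
  step 10. node 0  ⊔preds=[-3,3]  new=[-3,3]  stable

Least fixpoint reached:
  node 0: [-3,3]
  node 1: [-3,3]
  node 2: [-2,3]
  node 3: [-3,3]
  node 4: [-3,1]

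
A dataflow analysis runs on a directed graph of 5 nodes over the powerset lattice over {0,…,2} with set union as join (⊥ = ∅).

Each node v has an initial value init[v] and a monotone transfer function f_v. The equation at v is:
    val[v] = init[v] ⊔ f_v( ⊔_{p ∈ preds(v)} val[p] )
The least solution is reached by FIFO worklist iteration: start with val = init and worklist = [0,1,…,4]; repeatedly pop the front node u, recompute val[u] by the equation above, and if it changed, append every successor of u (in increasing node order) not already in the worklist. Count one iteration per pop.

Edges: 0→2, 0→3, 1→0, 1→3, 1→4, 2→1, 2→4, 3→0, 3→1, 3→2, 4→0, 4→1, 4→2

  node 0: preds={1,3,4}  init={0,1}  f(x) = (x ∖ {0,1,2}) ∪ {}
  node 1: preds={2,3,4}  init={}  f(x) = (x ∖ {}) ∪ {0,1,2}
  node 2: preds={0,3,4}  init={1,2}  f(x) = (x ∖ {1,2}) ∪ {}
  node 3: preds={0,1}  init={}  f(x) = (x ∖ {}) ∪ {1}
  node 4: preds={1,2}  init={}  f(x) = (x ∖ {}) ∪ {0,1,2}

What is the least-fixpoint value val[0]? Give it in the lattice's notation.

Trace (8 dequeues):
  [1] u=0 | in {} | out {0,1} | ==
  [2] u=1 | in {1,2} | out {0,1,2} | prev {} | push {0}
  [3] u=2 | in {0,1} | out {0,1,2} | prev {1,2} | push {1}
  [4] u=3 | in {0,1,2} | out {0,1,2} | prev {} | push {2}
  [5] u=4 | in {0,1,2} | out {0,1,2} | prev {} | push {}
  [6] u=0 | in {0,1,2} | out {0,1} | ==
  [7] u=1 | in {0,1,2} | out {0,1,2} | ==
  [8] u=2 | in {0,1,2} | out {0,1,2} | ==

Converged values:
  [0] {0,1}
  [1] {0,1,2}
  [2] {0,1,2}
  [3] {0,1,2}
  [4] {0,1,2}

{0,1}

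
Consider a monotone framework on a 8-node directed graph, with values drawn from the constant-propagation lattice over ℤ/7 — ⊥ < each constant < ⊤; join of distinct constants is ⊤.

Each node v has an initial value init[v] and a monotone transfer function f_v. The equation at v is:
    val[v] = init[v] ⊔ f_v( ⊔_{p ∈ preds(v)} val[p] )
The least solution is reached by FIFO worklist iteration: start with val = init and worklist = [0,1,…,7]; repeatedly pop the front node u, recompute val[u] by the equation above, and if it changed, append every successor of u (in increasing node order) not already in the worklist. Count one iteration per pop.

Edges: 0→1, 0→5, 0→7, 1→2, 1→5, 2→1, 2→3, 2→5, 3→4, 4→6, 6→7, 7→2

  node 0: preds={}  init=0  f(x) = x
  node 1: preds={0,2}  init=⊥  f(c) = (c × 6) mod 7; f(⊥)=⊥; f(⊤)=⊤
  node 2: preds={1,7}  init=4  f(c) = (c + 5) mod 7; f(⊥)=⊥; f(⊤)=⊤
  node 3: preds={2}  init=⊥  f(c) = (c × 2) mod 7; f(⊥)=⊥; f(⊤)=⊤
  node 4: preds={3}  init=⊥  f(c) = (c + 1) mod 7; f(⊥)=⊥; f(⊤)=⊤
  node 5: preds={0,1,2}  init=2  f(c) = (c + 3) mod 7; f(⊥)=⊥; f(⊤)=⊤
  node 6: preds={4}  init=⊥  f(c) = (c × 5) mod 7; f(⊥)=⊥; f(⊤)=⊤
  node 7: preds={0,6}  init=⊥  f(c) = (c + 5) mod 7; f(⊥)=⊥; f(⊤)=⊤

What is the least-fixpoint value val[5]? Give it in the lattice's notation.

⊤

Iteration log — 10 steps:
  step 1. node 0  ⊔preds=⊥  new=0  stable
  step 2. node 1  ⊔preds=⊤  new=⊤  old=⊥  +wl: 
  step 3. node 2  ⊔preds=⊤  new=⊤  old=4  +wl: 1
  step 4. node 3  ⊔preds=⊤  new=⊤  old=⊥  +wl: 
  step 5. node 4  ⊔preds=⊤  new=⊤  old=⊥  +wl: 
  step 6. node 5  ⊔preds=⊤  new=⊤  old=2  +wl: 
  step 7. node 6  ⊔preds=⊤  new=⊤  old=⊥  +wl: 
  step 8. node 7  ⊔preds=⊤  new=⊤  old=⊥  +wl: 2
  step 9. node 1  ⊔preds=⊤  new=⊤  stable
  step 10. node 2  ⊔preds=⊤  new=⊤  stable

Least fixpoint reached:
  node 0: 0
  node 1: ⊤
  node 2: ⊤
  node 3: ⊤
  node 4: ⊤
  node 5: ⊤
  node 6: ⊤
  node 7: ⊤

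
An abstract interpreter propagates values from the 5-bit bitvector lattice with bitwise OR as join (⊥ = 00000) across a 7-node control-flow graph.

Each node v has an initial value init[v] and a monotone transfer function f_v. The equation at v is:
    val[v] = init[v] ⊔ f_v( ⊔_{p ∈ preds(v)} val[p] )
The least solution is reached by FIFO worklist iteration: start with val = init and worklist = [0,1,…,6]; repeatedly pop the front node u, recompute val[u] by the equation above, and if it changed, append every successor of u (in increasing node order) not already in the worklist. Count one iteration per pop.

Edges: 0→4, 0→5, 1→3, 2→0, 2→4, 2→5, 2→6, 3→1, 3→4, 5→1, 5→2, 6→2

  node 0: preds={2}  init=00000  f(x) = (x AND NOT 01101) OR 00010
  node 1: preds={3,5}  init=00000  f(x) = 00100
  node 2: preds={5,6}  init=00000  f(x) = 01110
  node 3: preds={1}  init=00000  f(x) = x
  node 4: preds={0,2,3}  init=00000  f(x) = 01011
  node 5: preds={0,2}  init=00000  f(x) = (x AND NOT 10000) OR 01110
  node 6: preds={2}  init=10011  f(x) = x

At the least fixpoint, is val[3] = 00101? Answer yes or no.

Iteration log — 10 steps:
  step 1. node 0  ⊔preds=00000  new=00010  old=00000  +wl: 
  step 2. node 1  ⊔preds=00000  new=00100  old=00000  +wl: 
  step 3. node 2  ⊔preds=10011  new=01110  old=00000  +wl: 0
  step 4. node 3  ⊔preds=00100  new=00100  old=00000  +wl: 1
  step 5. node 4  ⊔preds=01110  new=01011  old=00000  +wl: 
  step 6. node 5  ⊔preds=01110  new=01110  old=00000  +wl: 2
  step 7. node 6  ⊔preds=01110  new=11111  old=10011  +wl: 
  step 8. node 0  ⊔preds=01110  new=00010  stable
  step 9. node 1  ⊔preds=01110  new=00100  stable
  step 10. node 2  ⊔preds=11111  new=01110  stable

Least fixpoint reached:
  node 0: 00010
  node 1: 00100
  node 2: 01110
  node 3: 00100
  node 4: 01011
  node 5: 01110
  node 6: 11111

no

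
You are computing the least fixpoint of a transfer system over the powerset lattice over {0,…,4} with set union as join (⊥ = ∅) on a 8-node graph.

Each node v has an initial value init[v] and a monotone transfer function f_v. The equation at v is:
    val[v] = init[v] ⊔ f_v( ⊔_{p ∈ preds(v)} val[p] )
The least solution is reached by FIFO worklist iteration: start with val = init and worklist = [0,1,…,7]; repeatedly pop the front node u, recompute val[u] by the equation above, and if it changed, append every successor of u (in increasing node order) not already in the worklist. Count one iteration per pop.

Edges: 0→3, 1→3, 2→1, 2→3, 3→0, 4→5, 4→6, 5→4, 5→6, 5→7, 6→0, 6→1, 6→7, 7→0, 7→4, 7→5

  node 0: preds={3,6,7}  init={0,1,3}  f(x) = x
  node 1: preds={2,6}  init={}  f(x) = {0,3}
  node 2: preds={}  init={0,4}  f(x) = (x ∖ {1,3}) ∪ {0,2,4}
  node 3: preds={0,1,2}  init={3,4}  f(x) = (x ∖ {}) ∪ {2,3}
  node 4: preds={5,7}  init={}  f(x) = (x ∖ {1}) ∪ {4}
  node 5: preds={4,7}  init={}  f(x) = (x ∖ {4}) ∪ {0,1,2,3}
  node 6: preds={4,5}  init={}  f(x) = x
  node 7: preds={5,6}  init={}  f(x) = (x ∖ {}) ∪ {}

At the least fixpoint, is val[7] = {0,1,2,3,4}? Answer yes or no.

yes

Trace (14 dequeues):
  [1] u=0 | in {3,4} | out {0,1,3,4} | prev {0,1,3} | push {}
  [2] u=1 | in {0,4} | out {0,3} | prev {} | push {}
  [3] u=2 | in {} | out {0,2,4} | prev {0,4} | push {1}
  [4] u=3 | in {0,1,2,3,4} | out {0,1,2,3,4} | prev {3,4} | push {0}
  [5] u=4 | in {} | out {4} | prev {} | push {}
  [6] u=5 | in {4} | out {0,1,2,3} | prev {} | push {4}
  [7] u=6 | in {0,1,2,3,4} | out {0,1,2,3,4} | prev {} | push {}
  [8] u=7 | in {0,1,2,3,4} | out {0,1,2,3,4} | prev {} | push {5}
  [9] u=1 | in {0,1,2,3,4} | out {0,3} | ==
  [10] u=0 | in {0,1,2,3,4} | out {0,1,2,3,4} | prev {0,1,3,4} | push {3}
  [11] u=4 | in {0,1,2,3,4} | out {0,2,3,4} | prev {4} | push {6}
  [12] u=5 | in {0,1,2,3,4} | out {0,1,2,3} | ==
  [13] u=3 | in {0,1,2,3,4} | out {0,1,2,3,4} | ==
  [14] u=6 | in {0,1,2,3,4} | out {0,1,2,3,4} | ==

Converged values:
  [0] {0,1,2,3,4}
  [1] {0,3}
  [2] {0,2,4}
  [3] {0,1,2,3,4}
  [4] {0,2,3,4}
  [5] {0,1,2,3}
  [6] {0,1,2,3,4}
  [7] {0,1,2,3,4}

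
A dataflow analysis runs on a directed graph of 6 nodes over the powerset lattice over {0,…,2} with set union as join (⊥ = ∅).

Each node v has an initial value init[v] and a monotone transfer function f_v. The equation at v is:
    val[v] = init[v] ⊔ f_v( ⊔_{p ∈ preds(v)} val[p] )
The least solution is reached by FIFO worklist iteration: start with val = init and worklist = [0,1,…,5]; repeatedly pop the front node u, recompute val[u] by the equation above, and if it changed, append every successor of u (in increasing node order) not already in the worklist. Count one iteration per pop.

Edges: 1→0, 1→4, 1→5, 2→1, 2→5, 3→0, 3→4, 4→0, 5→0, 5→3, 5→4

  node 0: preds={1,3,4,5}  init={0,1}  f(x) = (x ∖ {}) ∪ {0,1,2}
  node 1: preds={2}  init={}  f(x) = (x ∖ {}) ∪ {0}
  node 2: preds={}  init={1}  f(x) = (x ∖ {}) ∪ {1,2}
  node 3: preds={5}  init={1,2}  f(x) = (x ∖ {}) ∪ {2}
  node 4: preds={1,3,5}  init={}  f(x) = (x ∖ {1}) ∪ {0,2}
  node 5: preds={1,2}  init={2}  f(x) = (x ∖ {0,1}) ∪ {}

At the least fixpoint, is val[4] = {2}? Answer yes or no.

Iteration log — 11 steps:
  step 1. node 0  ⊔preds={1,2}  new={0,1,2}  old={0,1}  +wl: 
  step 2. node 1  ⊔preds={1}  new={0,1}  old={}  +wl: 0
  step 3. node 2  ⊔preds={}  new={1,2}  old={1}  +wl: 1
  step 4. node 3  ⊔preds={2}  new={1,2}  stable
  step 5. node 4  ⊔preds={0,1,2}  new={0,2}  old={}  +wl: 
  step 6. node 5  ⊔preds={0,1,2}  new={2}  stable
  step 7. node 0  ⊔preds={0,1,2}  new={0,1,2}  stable
  step 8. node 1  ⊔preds={1,2}  new={0,1,2}  old={0,1}  +wl: 0,4,5
  step 9. node 0  ⊔preds={0,1,2}  new={0,1,2}  stable
  step 10. node 4  ⊔preds={0,1,2}  new={0,2}  stable
  step 11. node 5  ⊔preds={0,1,2}  new={2}  stable

Least fixpoint reached:
  node 0: {0,1,2}
  node 1: {0,1,2}
  node 2: {1,2}
  node 3: {1,2}
  node 4: {0,2}
  node 5: {2}

no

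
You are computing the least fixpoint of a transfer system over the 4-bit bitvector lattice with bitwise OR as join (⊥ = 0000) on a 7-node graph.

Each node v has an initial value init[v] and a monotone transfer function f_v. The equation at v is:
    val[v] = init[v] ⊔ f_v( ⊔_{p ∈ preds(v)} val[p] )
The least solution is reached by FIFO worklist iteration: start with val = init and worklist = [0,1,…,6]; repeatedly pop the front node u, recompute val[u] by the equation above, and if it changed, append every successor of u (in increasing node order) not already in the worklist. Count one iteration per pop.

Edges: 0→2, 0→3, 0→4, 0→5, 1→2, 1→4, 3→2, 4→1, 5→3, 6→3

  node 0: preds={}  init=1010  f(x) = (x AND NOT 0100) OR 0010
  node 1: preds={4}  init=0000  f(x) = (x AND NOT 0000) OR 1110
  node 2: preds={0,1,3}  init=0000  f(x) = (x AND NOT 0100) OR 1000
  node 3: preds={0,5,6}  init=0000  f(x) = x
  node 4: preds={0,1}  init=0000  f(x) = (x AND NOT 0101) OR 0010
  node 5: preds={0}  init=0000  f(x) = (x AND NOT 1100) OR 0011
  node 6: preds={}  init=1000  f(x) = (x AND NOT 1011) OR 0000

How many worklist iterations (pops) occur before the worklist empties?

Worklist (11 pops):
  #1 pop 0: in=0000 → 1010 (no change)
  #2 pop 1: in=0000 → 1110 (was 0000); enqueue []
  #3 pop 2: in=1110 → 1010 (was 0000); enqueue []
  #4 pop 3: in=1010 → 1010 (was 0000); enqueue [2]
  #5 pop 4: in=1110 → 1010 (was 0000); enqueue [1]
  #6 pop 5: in=1010 → 0011 (was 0000); enqueue [3]
  #7 pop 6: in=0000 → 1000 (no change)
  #8 pop 2: in=1110 → 1010 (no change)
  #9 pop 1: in=1010 → 1110 (no change)
  #10 pop 3: in=1011 → 1011 (was 1010); enqueue [2]
  #11 pop 2: in=1111 → 1011 (was 1010); enqueue []

Fixpoint:
  val[0] = 1010
  val[1] = 1110
  val[2] = 1011
  val[3] = 1011
  val[4] = 1010
  val[5] = 0011
  val[6] = 1000

11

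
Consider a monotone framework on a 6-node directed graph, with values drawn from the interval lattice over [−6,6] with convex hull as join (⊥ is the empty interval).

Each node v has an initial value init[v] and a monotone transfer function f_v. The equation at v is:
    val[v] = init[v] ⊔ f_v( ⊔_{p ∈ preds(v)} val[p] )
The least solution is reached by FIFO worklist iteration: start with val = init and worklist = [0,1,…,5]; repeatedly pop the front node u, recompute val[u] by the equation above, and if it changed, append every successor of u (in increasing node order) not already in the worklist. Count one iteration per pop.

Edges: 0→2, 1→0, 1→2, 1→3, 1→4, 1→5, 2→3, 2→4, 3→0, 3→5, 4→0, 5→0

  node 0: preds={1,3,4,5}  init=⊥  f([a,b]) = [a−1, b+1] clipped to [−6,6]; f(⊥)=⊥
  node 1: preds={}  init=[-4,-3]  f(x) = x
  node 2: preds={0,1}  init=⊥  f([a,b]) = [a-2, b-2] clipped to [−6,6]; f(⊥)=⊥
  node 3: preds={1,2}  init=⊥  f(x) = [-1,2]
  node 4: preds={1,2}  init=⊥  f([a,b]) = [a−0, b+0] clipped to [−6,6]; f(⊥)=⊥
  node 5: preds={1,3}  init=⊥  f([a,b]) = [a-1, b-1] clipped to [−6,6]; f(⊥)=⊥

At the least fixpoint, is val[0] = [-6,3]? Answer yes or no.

Worklist (11 pops):
  #1 pop 0: in=[-4,-3] → [-5,-2] (was ⊥); enqueue []
  #2 pop 1: in=⊥ → [-4,-3] (no change)
  #3 pop 2: in=[-5,-2] → [-6,-4] (was ⊥); enqueue []
  #4 pop 3: in=[-6,-3] → [-1,2] (was ⊥); enqueue [0]
  #5 pop 4: in=[-6,-3] → [-6,-3] (was ⊥); enqueue []
  #6 pop 5: in=[-4,2] → [-5,1] (was ⊥); enqueue []
  #7 pop 0: in=[-6,2] → [-6,3] (was [-5,-2]); enqueue [2]
  #8 pop 2: in=[-6,3] → [-6,1] (was [-6,-4]); enqueue [3,4]
  #9 pop 3: in=[-6,1] → [-1,2] (no change)
  #10 pop 4: in=[-6,1] → [-6,1] (was [-6,-3]); enqueue [0]
  #11 pop 0: in=[-6,2] → [-6,3] (no change)

Fixpoint:
  val[0] = [-6,3]
  val[1] = [-4,-3]
  val[2] = [-6,1]
  val[3] = [-1,2]
  val[4] = [-6,1]
  val[5] = [-5,1]

yes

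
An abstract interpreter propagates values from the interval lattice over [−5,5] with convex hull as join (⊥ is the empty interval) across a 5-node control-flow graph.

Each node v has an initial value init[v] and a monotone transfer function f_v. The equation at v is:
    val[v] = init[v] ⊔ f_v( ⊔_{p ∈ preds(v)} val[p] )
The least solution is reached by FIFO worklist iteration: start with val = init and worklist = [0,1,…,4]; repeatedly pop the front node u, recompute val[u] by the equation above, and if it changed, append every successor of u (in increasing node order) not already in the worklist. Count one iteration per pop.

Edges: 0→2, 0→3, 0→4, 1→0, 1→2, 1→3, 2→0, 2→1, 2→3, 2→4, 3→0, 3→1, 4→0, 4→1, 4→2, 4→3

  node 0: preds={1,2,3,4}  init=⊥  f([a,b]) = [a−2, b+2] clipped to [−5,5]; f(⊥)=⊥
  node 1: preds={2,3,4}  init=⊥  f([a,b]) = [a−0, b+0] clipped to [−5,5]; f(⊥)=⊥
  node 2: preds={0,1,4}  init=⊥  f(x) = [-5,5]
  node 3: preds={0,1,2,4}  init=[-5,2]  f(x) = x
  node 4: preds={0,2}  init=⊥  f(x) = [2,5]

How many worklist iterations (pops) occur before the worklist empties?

Worklist (11 pops):
  #1 pop 0: in=[-5,2] → [-5,4] (was ⊥); enqueue []
  #2 pop 1: in=[-5,2] → [-5,2] (was ⊥); enqueue [0]
  #3 pop 2: in=[-5,4] → [-5,5] (was ⊥); enqueue [1]
  #4 pop 3: in=[-5,5] → [-5,5] (was [-5,2]); enqueue []
  #5 pop 4: in=[-5,5] → [2,5] (was ⊥); enqueue [2,3]
  #6 pop 0: in=[-5,5] → [-5,5] (was [-5,4]); enqueue [4]
  #7 pop 1: in=[-5,5] → [-5,5] (was [-5,2]); enqueue [0]
  #8 pop 2: in=[-5,5] → [-5,5] (no change)
  #9 pop 3: in=[-5,5] → [-5,5] (no change)
  #10 pop 4: in=[-5,5] → [2,5] (no change)
  #11 pop 0: in=[-5,5] → [-5,5] (no change)

Fixpoint:
  val[0] = [-5,5]
  val[1] = [-5,5]
  val[2] = [-5,5]
  val[3] = [-5,5]
  val[4] = [2,5]

11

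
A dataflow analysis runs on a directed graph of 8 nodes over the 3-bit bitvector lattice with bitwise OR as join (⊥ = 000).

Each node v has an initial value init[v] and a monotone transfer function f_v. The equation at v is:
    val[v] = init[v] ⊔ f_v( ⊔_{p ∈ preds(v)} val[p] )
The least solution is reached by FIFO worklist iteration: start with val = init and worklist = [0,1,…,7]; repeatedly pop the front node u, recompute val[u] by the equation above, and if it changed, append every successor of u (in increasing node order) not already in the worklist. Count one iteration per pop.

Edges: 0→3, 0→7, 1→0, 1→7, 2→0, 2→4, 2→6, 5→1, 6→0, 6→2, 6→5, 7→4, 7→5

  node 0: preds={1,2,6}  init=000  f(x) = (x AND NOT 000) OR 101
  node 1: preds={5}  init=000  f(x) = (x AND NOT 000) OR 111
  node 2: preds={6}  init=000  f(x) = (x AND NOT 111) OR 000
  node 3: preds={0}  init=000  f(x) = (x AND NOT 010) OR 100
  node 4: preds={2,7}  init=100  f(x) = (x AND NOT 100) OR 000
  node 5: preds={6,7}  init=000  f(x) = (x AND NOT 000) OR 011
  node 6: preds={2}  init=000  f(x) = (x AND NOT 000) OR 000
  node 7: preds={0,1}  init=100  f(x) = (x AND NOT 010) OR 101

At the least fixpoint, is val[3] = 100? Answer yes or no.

Worklist (14 pops):
  #1 pop 0: in=000 → 101 (was 000); enqueue []
  #2 pop 1: in=000 → 111 (was 000); enqueue [0]
  #3 pop 2: in=000 → 000 (no change)
  #4 pop 3: in=101 → 101 (was 000); enqueue []
  #5 pop 4: in=100 → 100 (no change)
  #6 pop 5: in=100 → 111 (was 000); enqueue [1]
  #7 pop 6: in=000 → 000 (no change)
  #8 pop 7: in=111 → 101 (was 100); enqueue [4,5]
  #9 pop 0: in=111 → 111 (was 101); enqueue [3,7]
  #10 pop 1: in=111 → 111 (no change)
  #11 pop 4: in=101 → 101 (was 100); enqueue []
  #12 pop 5: in=101 → 111 (no change)
  #13 pop 3: in=111 → 101 (no change)
  #14 pop 7: in=111 → 101 (no change)

Fixpoint:
  val[0] = 111
  val[1] = 111
  val[2] = 000
  val[3] = 101
  val[4] = 101
  val[5] = 111
  val[6] = 000
  val[7] = 101

no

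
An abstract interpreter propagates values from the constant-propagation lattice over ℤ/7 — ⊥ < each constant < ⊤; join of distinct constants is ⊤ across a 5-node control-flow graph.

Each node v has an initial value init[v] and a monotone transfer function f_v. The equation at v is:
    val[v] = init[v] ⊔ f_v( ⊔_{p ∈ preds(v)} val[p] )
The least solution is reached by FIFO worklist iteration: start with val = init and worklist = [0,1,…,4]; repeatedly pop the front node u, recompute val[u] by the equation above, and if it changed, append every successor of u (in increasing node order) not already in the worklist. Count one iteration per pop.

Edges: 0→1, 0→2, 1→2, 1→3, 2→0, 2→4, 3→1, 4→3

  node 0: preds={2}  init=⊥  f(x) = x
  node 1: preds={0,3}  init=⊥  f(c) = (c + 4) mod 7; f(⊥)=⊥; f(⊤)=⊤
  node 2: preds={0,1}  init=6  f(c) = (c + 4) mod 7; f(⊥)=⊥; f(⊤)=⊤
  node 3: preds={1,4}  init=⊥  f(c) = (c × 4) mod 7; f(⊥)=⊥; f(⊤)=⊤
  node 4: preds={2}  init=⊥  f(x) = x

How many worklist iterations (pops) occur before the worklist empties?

10

Trace (10 dequeues):
  [1] u=0 | in 6 | out 6 | prev ⊥ | push {}
  [2] u=1 | in 6 | out 3 | prev ⊥ | push {}
  [3] u=2 | in ⊤ | out ⊤ | prev 6 | push {0}
  [4] u=3 | in 3 | out 5 | prev ⊥ | push {1}
  [5] u=4 | in ⊤ | out ⊤ | prev ⊥ | push {3}
  [6] u=0 | in ⊤ | out ⊤ | prev 6 | push {2}
  [7] u=1 | in ⊤ | out ⊤ | prev 3 | push {}
  [8] u=3 | in ⊤ | out ⊤ | prev 5 | push {1}
  [9] u=2 | in ⊤ | out ⊤ | ==
  [10] u=1 | in ⊤ | out ⊤ | ==

Converged values:
  [0] ⊤
  [1] ⊤
  [2] ⊤
  [3] ⊤
  [4] ⊤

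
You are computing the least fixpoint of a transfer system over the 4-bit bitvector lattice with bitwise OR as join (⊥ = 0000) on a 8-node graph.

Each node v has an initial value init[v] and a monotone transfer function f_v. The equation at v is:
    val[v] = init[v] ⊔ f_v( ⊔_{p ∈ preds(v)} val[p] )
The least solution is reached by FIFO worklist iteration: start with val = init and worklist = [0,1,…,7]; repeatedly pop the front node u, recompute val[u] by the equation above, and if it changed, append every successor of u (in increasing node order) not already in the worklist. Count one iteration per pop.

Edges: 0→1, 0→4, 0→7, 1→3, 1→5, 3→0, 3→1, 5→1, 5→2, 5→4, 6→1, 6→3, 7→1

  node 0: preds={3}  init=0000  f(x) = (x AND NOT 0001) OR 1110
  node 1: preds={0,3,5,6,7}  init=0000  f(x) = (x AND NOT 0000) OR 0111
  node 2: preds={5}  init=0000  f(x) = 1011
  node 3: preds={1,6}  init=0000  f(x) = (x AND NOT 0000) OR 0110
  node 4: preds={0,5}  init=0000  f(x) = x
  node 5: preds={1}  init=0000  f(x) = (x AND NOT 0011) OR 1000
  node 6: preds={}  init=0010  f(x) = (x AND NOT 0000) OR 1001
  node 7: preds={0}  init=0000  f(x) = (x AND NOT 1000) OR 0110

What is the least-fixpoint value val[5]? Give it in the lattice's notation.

Worklist (13 pops):
  #1 pop 0: in=0000 → 1110 (was 0000); enqueue []
  #2 pop 1: in=1110 → 1111 (was 0000); enqueue []
  #3 pop 2: in=0000 → 1011 (was 0000); enqueue []
  #4 pop 3: in=1111 → 1111 (was 0000); enqueue [0,1]
  #5 pop 4: in=1110 → 1110 (was 0000); enqueue []
  #6 pop 5: in=1111 → 1100 (was 0000); enqueue [2,4]
  #7 pop 6: in=0000 → 1011 (was 0010); enqueue [3]
  #8 pop 7: in=1110 → 0110 (was 0000); enqueue []
  #9 pop 0: in=1111 → 1110 (no change)
  #10 pop 1: in=1111 → 1111 (no change)
  #11 pop 2: in=1100 → 1011 (no change)
  #12 pop 4: in=1110 → 1110 (no change)
  #13 pop 3: in=1111 → 1111 (no change)

Fixpoint:
  val[0] = 1110
  val[1] = 1111
  val[2] = 1011
  val[3] = 1111
  val[4] = 1110
  val[5] = 1100
  val[6] = 1011
  val[7] = 0110

1100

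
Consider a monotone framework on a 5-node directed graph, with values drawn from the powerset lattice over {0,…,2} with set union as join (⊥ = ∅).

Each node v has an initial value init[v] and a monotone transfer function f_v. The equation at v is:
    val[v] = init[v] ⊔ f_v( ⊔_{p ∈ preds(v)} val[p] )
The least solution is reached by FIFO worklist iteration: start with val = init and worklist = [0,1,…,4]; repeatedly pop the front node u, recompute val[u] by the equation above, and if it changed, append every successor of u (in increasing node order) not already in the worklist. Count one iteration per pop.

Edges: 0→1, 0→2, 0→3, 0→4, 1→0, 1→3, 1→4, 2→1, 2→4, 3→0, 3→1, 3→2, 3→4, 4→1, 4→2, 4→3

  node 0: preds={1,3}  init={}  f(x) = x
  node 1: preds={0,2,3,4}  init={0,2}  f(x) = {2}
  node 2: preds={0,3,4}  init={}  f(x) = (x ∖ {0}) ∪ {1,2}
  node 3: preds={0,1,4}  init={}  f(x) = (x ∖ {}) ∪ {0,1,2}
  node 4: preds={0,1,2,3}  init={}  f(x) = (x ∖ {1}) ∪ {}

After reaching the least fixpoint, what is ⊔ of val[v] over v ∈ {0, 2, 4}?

{0,1,2}

Trace (11 dequeues):
  [1] u=0 | in {0,2} | out {0,2} | prev {} | push {}
  [2] u=1 | in {0,2} | out {0,2} | ==
  [3] u=2 | in {0,2} | out {1,2} | prev {} | push {1}
  [4] u=3 | in {0,2} | out {0,1,2} | prev {} | push {0,2}
  [5] u=4 | in {0,1,2} | out {0,2} | prev {} | push {3}
  [6] u=1 | in {0,1,2} | out {0,2} | ==
  [7] u=0 | in {0,1,2} | out {0,1,2} | prev {0,2} | push {1,4}
  [8] u=2 | in {0,1,2} | out {1,2} | ==
  [9] u=3 | in {0,1,2} | out {0,1,2} | ==
  [10] u=1 | in {0,1,2} | out {0,2} | ==
  [11] u=4 | in {0,1,2} | out {0,2} | ==

Converged values:
  [0] {0,1,2}
  [1] {0,2}
  [2] {1,2}
  [3] {0,1,2}
  [4] {0,2}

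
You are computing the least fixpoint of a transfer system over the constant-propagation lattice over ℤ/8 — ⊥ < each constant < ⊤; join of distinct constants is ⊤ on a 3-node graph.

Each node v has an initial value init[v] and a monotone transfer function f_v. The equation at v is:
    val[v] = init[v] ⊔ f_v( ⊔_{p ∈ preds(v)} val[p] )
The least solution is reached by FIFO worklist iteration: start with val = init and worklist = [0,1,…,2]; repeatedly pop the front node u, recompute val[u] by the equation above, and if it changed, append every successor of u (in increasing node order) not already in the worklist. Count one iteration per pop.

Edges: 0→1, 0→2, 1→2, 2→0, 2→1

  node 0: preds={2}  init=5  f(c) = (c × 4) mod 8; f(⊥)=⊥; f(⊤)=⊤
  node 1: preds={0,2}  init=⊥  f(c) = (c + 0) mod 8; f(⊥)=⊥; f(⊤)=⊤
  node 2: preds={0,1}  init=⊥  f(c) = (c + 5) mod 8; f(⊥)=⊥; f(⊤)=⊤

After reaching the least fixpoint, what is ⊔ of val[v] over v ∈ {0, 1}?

⊤

Iteration log — 8 steps:
  step 1. node 0  ⊔preds=⊥  new=5  stable
  step 2. node 1  ⊔preds=5  new=5  old=⊥  +wl: 
  step 3. node 2  ⊔preds=5  new=2  old=⊥  +wl: 0,1
  step 4. node 0  ⊔preds=2  new=⊤  old=5  +wl: 2
  step 5. node 1  ⊔preds=⊤  new=⊤  old=5  +wl: 
  step 6. node 2  ⊔preds=⊤  new=⊤  old=2  +wl: 0,1
  step 7. node 0  ⊔preds=⊤  new=⊤  stable
  step 8. node 1  ⊔preds=⊤  new=⊤  stable

Least fixpoint reached:
  node 0: ⊤
  node 1: ⊤
  node 2: ⊤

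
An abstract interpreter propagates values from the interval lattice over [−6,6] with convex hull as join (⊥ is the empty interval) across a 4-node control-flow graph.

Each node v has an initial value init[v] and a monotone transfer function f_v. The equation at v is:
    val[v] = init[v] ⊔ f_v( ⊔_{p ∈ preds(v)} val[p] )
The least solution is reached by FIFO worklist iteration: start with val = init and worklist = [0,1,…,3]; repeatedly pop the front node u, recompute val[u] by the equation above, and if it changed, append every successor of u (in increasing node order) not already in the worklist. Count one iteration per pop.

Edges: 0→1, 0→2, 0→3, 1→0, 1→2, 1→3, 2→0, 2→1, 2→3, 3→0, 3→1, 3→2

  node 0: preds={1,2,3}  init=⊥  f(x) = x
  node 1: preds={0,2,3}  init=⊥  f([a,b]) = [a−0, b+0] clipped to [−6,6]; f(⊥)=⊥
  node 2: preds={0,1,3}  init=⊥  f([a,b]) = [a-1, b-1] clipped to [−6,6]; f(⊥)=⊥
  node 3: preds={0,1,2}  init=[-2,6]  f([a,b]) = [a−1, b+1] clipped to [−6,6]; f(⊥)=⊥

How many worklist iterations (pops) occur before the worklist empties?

Trace (14 dequeues):
  [1] u=0 | in [-2,6] | out [-2,6] | prev ⊥ | push {}
  [2] u=1 | in [-2,6] | out [-2,6] | prev ⊥ | push {0}
  [3] u=2 | in [-2,6] | out [-3,5] | prev ⊥ | push {1}
  [4] u=3 | in [-3,6] | out [-4,6] | prev [-2,6] | push {2}
  [5] u=0 | in [-4,6] | out [-4,6] | prev [-2,6] | push {3}
  [6] u=1 | in [-4,6] | out [-4,6] | prev [-2,6] | push {0}
  [7] u=2 | in [-4,6] | out [-5,5] | prev [-3,5] | push {1}
  [8] u=3 | in [-5,6] | out [-6,6] | prev [-4,6] | push {2}
  [9] u=0 | in [-6,6] | out [-6,6] | prev [-4,6] | push {3}
  [10] u=1 | in [-6,6] | out [-6,6] | prev [-4,6] | push {0}
  [11] u=2 | in [-6,6] | out [-6,5] | prev [-5,5] | push {1}
  [12] u=3 | in [-6,6] | out [-6,6] | ==
  [13] u=0 | in [-6,6] | out [-6,6] | ==
  [14] u=1 | in [-6,6] | out [-6,6] | ==

Converged values:
  [0] [-6,6]
  [1] [-6,6]
  [2] [-6,5]
  [3] [-6,6]

14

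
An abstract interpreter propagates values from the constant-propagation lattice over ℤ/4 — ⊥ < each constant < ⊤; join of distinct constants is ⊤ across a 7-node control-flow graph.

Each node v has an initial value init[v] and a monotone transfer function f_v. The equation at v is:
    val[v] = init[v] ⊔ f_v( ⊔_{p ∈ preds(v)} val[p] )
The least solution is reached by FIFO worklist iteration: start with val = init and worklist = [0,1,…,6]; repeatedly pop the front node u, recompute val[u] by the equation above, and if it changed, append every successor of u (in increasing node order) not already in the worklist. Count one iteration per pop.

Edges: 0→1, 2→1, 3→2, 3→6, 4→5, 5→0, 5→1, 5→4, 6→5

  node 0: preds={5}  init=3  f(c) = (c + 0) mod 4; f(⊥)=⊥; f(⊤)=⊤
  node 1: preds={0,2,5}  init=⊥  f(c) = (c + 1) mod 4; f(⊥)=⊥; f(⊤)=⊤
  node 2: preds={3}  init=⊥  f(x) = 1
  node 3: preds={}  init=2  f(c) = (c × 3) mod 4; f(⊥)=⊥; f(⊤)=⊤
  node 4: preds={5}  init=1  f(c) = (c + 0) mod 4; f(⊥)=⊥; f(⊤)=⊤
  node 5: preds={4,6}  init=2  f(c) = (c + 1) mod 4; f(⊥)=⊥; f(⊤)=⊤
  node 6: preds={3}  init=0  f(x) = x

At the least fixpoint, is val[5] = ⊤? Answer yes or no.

Iteration log — 11 steps:
  step 1. node 0  ⊔preds=2  new=⊤  old=3  +wl: 
  step 2. node 1  ⊔preds=⊤  new=⊤  old=⊥  +wl: 
  step 3. node 2  ⊔preds=2  new=1  old=⊥  +wl: 1
  step 4. node 3  ⊔preds=⊥  new=2  stable
  step 5. node 4  ⊔preds=2  new=⊤  old=1  +wl: 
  step 6. node 5  ⊔preds=⊤  new=⊤  old=2  +wl: 0,4
  step 7. node 6  ⊔preds=2  new=⊤  old=0  +wl: 5
  step 8. node 1  ⊔preds=⊤  new=⊤  stable
  step 9. node 0  ⊔preds=⊤  new=⊤  stable
  step 10. node 4  ⊔preds=⊤  new=⊤  stable
  step 11. node 5  ⊔preds=⊤  new=⊤  stable

Least fixpoint reached:
  node 0: ⊤
  node 1: ⊤
  node 2: 1
  node 3: 2
  node 4: ⊤
  node 5: ⊤
  node 6: ⊤

yes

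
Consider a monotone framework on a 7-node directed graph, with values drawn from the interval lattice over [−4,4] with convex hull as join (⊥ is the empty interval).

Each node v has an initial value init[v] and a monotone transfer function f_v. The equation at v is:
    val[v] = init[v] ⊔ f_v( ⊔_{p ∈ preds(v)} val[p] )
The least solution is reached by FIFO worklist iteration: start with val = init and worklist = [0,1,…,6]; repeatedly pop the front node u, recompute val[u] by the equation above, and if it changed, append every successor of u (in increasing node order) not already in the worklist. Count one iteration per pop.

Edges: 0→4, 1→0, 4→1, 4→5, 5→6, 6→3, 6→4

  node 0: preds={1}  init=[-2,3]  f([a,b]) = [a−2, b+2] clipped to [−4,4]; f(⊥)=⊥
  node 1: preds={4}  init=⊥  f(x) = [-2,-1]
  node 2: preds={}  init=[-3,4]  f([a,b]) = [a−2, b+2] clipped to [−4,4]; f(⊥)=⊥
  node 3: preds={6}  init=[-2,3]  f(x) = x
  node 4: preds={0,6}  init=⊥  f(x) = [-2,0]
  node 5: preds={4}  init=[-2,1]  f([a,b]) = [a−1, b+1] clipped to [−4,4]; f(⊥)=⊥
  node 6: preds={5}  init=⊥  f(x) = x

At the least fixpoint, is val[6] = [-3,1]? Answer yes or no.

Worklist (11 pops):
  #1 pop 0: in=⊥ → [-2,3] (no change)
  #2 pop 1: in=⊥ → [-2,-1] (was ⊥); enqueue [0]
  #3 pop 2: in=⊥ → [-3,4] (no change)
  #4 pop 3: in=⊥ → [-2,3] (no change)
  #5 pop 4: in=[-2,3] → [-2,0] (was ⊥); enqueue [1]
  #6 pop 5: in=[-2,0] → [-3,1] (was [-2,1]); enqueue []
  #7 pop 6: in=[-3,1] → [-3,1] (was ⊥); enqueue [3,4]
  #8 pop 0: in=[-2,-1] → [-4,3] (was [-2,3]); enqueue []
  #9 pop 1: in=[-2,0] → [-2,-1] (no change)
  #10 pop 3: in=[-3,1] → [-3,3] (was [-2,3]); enqueue []
  #11 pop 4: in=[-4,3] → [-2,0] (no change)

Fixpoint:
  val[0] = [-4,3]
  val[1] = [-2,-1]
  val[2] = [-3,4]
  val[3] = [-3,3]
  val[4] = [-2,0]
  val[5] = [-3,1]
  val[6] = [-3,1]

yes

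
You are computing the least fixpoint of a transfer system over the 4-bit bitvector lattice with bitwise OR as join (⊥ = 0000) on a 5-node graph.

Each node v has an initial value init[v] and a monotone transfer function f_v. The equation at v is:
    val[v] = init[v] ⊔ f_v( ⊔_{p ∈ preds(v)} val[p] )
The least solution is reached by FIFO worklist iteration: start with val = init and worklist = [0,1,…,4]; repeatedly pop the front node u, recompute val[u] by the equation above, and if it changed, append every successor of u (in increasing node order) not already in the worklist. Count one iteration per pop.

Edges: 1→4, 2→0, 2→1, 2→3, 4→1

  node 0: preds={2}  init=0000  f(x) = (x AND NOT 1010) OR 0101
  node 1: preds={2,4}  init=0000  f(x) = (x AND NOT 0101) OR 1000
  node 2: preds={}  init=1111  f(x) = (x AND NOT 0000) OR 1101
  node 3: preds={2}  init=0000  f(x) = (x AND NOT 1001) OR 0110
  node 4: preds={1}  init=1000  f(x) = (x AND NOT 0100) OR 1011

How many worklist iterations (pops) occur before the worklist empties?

Trace (6 dequeues):
  [1] u=0 | in 1111 | out 0101 | prev 0000 | push {}
  [2] u=1 | in 1111 | out 1010 | prev 0000 | push {}
  [3] u=2 | in 0000 | out 1111 | ==
  [4] u=3 | in 1111 | out 0110 | prev 0000 | push {}
  [5] u=4 | in 1010 | out 1011 | prev 1000 | push {1}
  [6] u=1 | in 1111 | out 1010 | ==

Converged values:
  [0] 0101
  [1] 1010
  [2] 1111
  [3] 0110
  [4] 1011

6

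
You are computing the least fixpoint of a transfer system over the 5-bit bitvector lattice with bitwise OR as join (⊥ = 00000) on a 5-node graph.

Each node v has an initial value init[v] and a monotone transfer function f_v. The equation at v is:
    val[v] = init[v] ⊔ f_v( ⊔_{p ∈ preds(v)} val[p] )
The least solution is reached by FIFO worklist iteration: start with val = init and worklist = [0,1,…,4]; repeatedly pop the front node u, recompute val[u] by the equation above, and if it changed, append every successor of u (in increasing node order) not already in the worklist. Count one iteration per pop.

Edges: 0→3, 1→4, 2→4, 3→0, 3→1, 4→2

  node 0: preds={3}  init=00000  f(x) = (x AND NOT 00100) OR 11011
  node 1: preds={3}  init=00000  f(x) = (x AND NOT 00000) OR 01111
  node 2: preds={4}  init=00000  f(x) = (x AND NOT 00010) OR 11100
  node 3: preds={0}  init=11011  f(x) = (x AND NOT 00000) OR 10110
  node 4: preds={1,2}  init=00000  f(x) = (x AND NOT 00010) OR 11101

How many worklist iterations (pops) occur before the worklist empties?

9

Iteration log — 9 steps:
  step 1. node 0  ⊔preds=11011  new=11011  old=00000  +wl: 
  step 2. node 1  ⊔preds=11011  new=11111  old=00000  +wl: 
  step 3. node 2  ⊔preds=00000  new=11100  old=00000  +wl: 
  step 4. node 3  ⊔preds=11011  new=11111  old=11011  +wl: 0,1
  step 5. node 4  ⊔preds=11111  new=11101  old=00000  +wl: 2
  step 6. node 0  ⊔preds=11111  new=11011  stable
  step 7. node 1  ⊔preds=11111  new=11111  stable
  step 8. node 2  ⊔preds=11101  new=11101  old=11100  +wl: 4
  step 9. node 4  ⊔preds=11111  new=11101  stable

Least fixpoint reached:
  node 0: 11011
  node 1: 11111
  node 2: 11101
  node 3: 11111
  node 4: 11101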